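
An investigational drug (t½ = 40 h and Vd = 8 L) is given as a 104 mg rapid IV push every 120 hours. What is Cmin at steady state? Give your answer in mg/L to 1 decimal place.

τ = 120 h = 3 half-lives, so f = (1/2)^3 = 0.125.
At steady state, R = 1/(1 − 0.125) = 8/7.
Single-dose peak C₀ = D/Vd = 104/8 = 13 mg/L.
Steady-state peak Cmax,ss = C₀·R = 13 × 8/7 ≈ 14.857 mg/L.
Steady-state trough Cmin,ss = Cmax,ss·f ≈ 14.857 × 0.125 ≈ 1.857 mg/L.

1.9 mg/L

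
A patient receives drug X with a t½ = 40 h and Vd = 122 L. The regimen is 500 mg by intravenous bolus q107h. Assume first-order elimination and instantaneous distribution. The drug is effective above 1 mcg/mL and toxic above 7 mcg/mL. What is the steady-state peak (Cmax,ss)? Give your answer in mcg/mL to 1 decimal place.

Over one 107-h interval, 107/40 ≈ 2.675 half-lives elapse, leaving f ≈ 0.1566 of each dose.
At steady state, accumulation factor R = 1/(1 − e^(−kτ)) ≈ 1.1857.
Each bolus raises the concentration by D/Vd = 500/122 ≈ 4.098 mcg/mL.
Steady-state peak Cmax,ss = C₀·R ≈ 4.098 × 1.1857 ≈ 4.859 mcg/mL.
Peak 4.9 mcg/mL vs MTC 7 mcg/mL: below toxic threshold.

4.9 mcg/mL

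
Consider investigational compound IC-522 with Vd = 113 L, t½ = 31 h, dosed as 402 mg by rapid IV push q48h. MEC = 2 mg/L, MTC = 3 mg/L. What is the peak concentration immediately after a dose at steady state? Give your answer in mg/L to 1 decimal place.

5.4 mg/L

τ/t½ = 48/31 ≈ 1.5484, so fraction remaining f = (1/2)^(48/31) ≈ 0.3419.
At steady state, accumulation factor R = 1/(1 − e^(−kτ)) ≈ 1.5195.
Single-dose peak C₀ = D/Vd = 402/113 ≈ 3.558 mg/L.
Cmax,ss = C₀/(1 − f) ≈ 3.558/0.6581 ≈ 5.406 mg/L.
Peak 5.4 mg/L vs MTC 3 mg/L: exceeds toxic threshold.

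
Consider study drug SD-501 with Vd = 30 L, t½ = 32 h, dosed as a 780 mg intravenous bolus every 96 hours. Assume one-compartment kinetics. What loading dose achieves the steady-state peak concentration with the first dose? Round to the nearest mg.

891 mg

f = (1/2)^(96/32) ≈ 0.125000; accumulation ratio R = 1/(1−f) ≈ 1.14286.
Loading dose to hit Cmax,ss on first dose: D_load = D_maint·R ≈ 780 × 1.14286 ≈ 891.43 mg.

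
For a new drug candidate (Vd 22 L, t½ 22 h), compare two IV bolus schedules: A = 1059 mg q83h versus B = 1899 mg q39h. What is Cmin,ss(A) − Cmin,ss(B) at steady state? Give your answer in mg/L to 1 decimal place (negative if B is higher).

-31.9 mg/L

Regimen A: f = (1/2)^(83/22) ≈ 0.0732; Cmin,ss = (1059/22)·f/(1−f) ≈ 3.802 mg/L.
Regimen B: f = (1/2)^(39/22) ≈ 0.2927; Cmin,ss = (1899/22)·f/(1−f) ≈ 35.721 mg/L.
Difference ≈ 3.802 − 35.721 ≈ -31.919 mg/L.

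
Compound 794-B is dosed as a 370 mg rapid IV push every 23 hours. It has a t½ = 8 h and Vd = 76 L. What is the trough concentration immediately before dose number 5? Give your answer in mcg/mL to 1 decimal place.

0.8 mcg/mL

f = (1/2)^(τ/t½) = (1/2)^(23/8) ≈ 0.1363.
C₀ = D/Vd = 370/76 ≈ 4.868 mcg/mL.
Before the 5th dose, 4 doses have been given. Superposition: Cmin = C₀·(f + f² + … + f^4).
≈ 4.868 × (0.1363 + 0.0186 + 0.0025 + 0.0003) ≈ 4.868 × 0.1577 ≈ 0.768 mcg/mL.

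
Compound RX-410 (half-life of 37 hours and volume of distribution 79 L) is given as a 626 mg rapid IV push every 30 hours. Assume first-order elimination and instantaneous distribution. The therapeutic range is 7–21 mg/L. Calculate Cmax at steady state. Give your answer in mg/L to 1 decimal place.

Over one 30-h interval, 30/37 ≈ 0.81081 half-lives elapse, leaving f ≈ 0.5701 of each dose.
Accumulation ratio R = 1/(1 − f) ≈ 1/0.4299 ≈ 2.3261.
Single-dose peak C₀ = D/Vd = 626/79 ≈ 7.924 mg/L.
Steady-state peak Cmax,ss = C₀·R ≈ 7.924 × 2.3261 ≈ 18.432 mg/L.
Peak 18.4 mg/L vs MTC 21 mg/L: below toxic threshold.

18.4 mg/L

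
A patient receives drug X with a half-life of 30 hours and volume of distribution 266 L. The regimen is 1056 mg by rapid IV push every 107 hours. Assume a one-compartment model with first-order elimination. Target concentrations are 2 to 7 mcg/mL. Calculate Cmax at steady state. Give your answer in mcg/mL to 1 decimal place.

4.3 mcg/mL

τ/t½ = 107/30 ≈ 3.5667, so fraction remaining f = (1/2)^(107/30) ≈ 0.0844.
At steady state, accumulation factor R = 1/(1 − e^(−kτ)) ≈ 1.0922.
Single-dose peak C₀ = D/Vd = 1056/266 ≈ 3.970 mcg/mL.
Steady-state peak Cmax,ss = C₀·R ≈ 3.970 × 1.0922 ≈ 4.336 mcg/mL.
Peak 4.3 mcg/mL vs MTC 7 mcg/mL: below toxic threshold.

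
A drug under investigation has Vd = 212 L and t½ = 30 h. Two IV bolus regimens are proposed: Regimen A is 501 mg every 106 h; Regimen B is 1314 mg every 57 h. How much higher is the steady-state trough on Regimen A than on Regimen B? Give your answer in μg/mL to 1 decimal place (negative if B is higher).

Regimen A: f = (1/2)^(106/30) ≈ 0.0864; Cmin,ss = (501/212)·f/(1−f) ≈ 0.223 μg/mL.
Regimen B: f = (1/2)^(57/30) ≈ 0.2679; Cmin,ss = (1314/212)·f/(1−f) ≈ 2.268 μg/mL.
Difference ≈ 0.223 − 2.268 ≈ -2.045 μg/mL.

-2.0 μg/mL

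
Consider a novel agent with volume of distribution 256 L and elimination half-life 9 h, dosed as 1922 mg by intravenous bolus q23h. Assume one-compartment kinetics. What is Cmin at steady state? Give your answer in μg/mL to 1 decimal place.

τ/t½ = 23/9 ≈ 2.5556, so fraction remaining f = (1/2)^(23/9) ≈ 0.1701.
At steady state, accumulation factor R = 1/(1 − e^(−kτ)) ≈ 1.2050.
Single-dose peak C₀ = D/Vd = 1922/256 ≈ 7.508 μg/mL.
Steady-state peak Cmax,ss = C₀·R ≈ 7.508 × 1.2050 ≈ 9.047 μg/mL.
One interval later, Cmin,ss = Cmax,ss·e^(−kτ) ≈ 9.047 × 0.1701 ≈ 1.539 μg/mL.

1.5 μg/mL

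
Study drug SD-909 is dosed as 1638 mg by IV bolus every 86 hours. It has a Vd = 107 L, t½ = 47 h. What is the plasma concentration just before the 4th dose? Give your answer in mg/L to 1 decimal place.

5.9 mg/L

f = (1/2)^(τ/t½) = (1/2)^(86/47) ≈ 0.2813.
C₀ = D/Vd = 1638/107 ≈ 15.308 mg/L.
Before the 4th dose, 3 doses have been given. Superposition: Cmin = C₀·(f + f² + … + f^3).
≈ 15.308 × (0.2813 + 0.0791 + 0.0223) ≈ 15.308 × 0.3827 ≈ 5.858 mg/L.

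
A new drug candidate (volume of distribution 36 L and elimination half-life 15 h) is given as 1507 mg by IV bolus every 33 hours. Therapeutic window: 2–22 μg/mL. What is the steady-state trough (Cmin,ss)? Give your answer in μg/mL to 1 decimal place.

τ/t½ = 33/15 ≈ 2.2, so fraction remaining f = (1/2)^(33/15) ≈ 0.2176.
At steady state, accumulation factor R = 1/(1 − e^(−kτ)) ≈ 1.2781.
Each bolus raises the concentration by D/Vd = 1507/36 ≈ 41.861 μg/mL.
Cmax,ss = C₀/(1 − f) ≈ 41.861/0.7824 ≈ 53.503 μg/mL.
Steady-state trough Cmin,ss = Cmax,ss·f ≈ 53.503 × 0.2176 ≈ 11.642 μg/mL.
Trough 11.6 μg/mL vs MEC 2 μg/mL: adequate.

11.6 μg/mL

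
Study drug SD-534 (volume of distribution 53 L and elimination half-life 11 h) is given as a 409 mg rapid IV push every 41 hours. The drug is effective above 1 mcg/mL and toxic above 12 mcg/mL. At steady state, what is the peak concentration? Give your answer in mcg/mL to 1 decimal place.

8.3 mcg/mL

τ/t½ = 41/11 ≈ 3.7273, so fraction remaining f = (1/2)^(41/11) ≈ 0.0755.
Accumulation ratio R = 1/(1 − f) ≈ 1/0.9245 ≈ 1.0817.
Each bolus raises the concentration by D/Vd = 409/53 ≈ 7.717 mcg/mL.
Cmax,ss = C₀/(1 − f) ≈ 7.717/0.9245 ≈ 8.347 mcg/mL.
Peak 8.3 mcg/mL vs MTC 12 mcg/mL: below toxic threshold.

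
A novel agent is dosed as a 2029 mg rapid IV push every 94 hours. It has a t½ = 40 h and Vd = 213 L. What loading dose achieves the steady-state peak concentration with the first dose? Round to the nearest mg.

2524 mg

f = (1/2)^(94/40) ≈ 0.196146; accumulation ratio R = 1/(1−f) ≈ 1.24401.
Loading dose to hit Cmax,ss on first dose: D_load = D_maint·R ≈ 2029 × 1.24401 ≈ 2524.10 mg.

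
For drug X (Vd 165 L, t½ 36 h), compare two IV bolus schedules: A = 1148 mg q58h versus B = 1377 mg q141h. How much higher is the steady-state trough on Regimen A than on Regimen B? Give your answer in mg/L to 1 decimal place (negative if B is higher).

2.8 mg/L

Regimen A: f = (1/2)^(58/36) ≈ 0.3273; Cmin,ss = (1148/165)·f/(1−f) ≈ 3.385 mg/L.
Regimen B: f = (1/2)^(141/36) ≈ 0.0662; Cmin,ss = (1377/165)·f/(1−f) ≈ 0.592 mg/L.
Difference ≈ 3.385 − 0.592 ≈ 2.793 mg/L.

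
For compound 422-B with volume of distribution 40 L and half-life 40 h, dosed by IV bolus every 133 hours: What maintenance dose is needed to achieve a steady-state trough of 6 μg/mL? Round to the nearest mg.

2165 mg

τ/t½ = 133/40 ≈ 3.325, so f = (1/2)^(133/40) ≈ 0.099787.
Cmin,ss = (D/Vd)·f/(1−f), so D = Cmin,ss·Vd·(1−f)/f.
D = 6 × 40 × (1−f)/f ≈ 6 × 40 × 9.02135 ≈ 2165.12 mg.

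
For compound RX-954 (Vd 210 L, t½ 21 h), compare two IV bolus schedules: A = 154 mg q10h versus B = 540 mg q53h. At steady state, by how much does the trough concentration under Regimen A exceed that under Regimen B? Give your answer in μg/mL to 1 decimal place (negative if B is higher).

Regimen A: f = (1/2)^(10/21) ≈ 0.7189; Cmin,ss = (154/210)·f/(1−f) ≈ 1.875 μg/mL.
Regimen B: f = (1/2)^(53/21) ≈ 0.1739; Cmin,ss = (540/210)·f/(1−f) ≈ 0.541 μg/mL.
Difference ≈ 1.875 − 0.541 ≈ 1.334 μg/mL.

1.3 μg/mL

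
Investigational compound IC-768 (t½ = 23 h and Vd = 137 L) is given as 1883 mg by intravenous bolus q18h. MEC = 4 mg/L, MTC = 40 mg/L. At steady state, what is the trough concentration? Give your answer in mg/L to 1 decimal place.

Over one 18-h interval, 18/23 ≈ 0.78261 half-lives elapse, leaving f ≈ 0.5813 of each dose.
Accumulation ratio R = 1/(1 − f) ≈ 1/0.4187 ≈ 2.3883.
Each bolus raises the concentration by D/Vd = 1883/137 ≈ 13.745 mg/L.
Cmax,ss = C₀/(1 − f) ≈ 13.745/0.4187 ≈ 32.828 mg/L.
One interval later, Cmin,ss = Cmax,ss·e^(−kτ) ≈ 32.828 × 0.5813 ≈ 19.083 mg/L.
Trough 19.1 mg/L vs MEC 4 mg/L: adequate.

19.1 mg/L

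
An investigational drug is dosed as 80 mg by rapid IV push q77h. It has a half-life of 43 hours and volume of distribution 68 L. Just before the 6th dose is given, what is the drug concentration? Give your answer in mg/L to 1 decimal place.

f = (1/2)^(τ/t½) = (1/2)^(77/43) ≈ 0.2890.
C₀ = D/Vd = 80/68 ≈ 1.176 mg/L.
Before the 6th dose, 5 doses have been given. Superposition: Cmin = C₀·(f + f² + … + f^5).
≈ 1.176 × (0.2890 + 0.0835 + 0.0241 + 0.0070 + 0.0020) ≈ 1.176 × 0.4056 ≈ 0.477 mg/L.

0.5 mg/L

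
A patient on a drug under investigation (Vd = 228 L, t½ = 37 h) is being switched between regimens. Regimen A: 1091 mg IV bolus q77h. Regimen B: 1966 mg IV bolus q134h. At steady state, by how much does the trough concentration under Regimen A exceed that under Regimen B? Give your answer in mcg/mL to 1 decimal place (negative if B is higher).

0.7 mcg/mL

Regimen A: f = (1/2)^(77/37) ≈ 0.2363; Cmin,ss = (1091/228)·f/(1−f) ≈ 1.481 mcg/mL.
Regimen B: f = (1/2)^(134/37) ≈ 0.0812; Cmin,ss = (1966/228)·f/(1−f) ≈ 0.762 mcg/mL.
Difference ≈ 1.481 − 0.762 ≈ 0.719 mcg/mL.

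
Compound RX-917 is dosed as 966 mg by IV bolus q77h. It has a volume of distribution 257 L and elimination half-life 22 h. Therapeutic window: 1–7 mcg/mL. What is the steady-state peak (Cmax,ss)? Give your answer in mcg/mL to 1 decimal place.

k = ln2/t½ = ln2/22 ≈ 0.031507 h⁻¹; fraction remaining f = e^(−kτ) = e^(−0.031507×77) ≈ 0.0884.
At steady state, accumulation factor R = 1/(1 − e^(−kτ)) ≈ 1.0970.
Single-dose peak C₀ = D/Vd = 966/257 ≈ 3.759 mcg/mL.
Cmax,ss = C₀/(1 − f) ≈ 3.759/0.9116 ≈ 4.124 mcg/mL.
Peak 4.1 mcg/mL vs MTC 7 mcg/mL: below toxic threshold.

4.1 mcg/mL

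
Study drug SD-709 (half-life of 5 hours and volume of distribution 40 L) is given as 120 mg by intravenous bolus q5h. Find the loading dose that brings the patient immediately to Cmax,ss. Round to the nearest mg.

f = (1/2)^(5/5) ≈ 0.500000; accumulation ratio R = 1/(1−f) ≈ 2.00000.
Loading dose to hit Cmax,ss on first dose: D_load = D_maint·R ≈ 120 × 2.00000 ≈ 240.00 mg.

240 mg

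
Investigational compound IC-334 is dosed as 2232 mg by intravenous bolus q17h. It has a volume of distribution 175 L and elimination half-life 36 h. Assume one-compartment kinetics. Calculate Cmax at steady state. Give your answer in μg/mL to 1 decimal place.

k = ln2/t½ = ln2/36 ≈ 0.019254 h⁻¹; fraction remaining f = e^(−kτ) = e^(−0.019254×17) ≈ 0.7209.
Accumulation ratio R = 1/(1 − f) ≈ 1/0.2791 ≈ 3.5829.
Each bolus raises the concentration by D/Vd = 2232/175 ≈ 12.754 μg/mL.
Cmax,ss = C₀/(1 − f) ≈ 12.754/0.2791 ≈ 45.697 μg/mL.

45.7 μg/mL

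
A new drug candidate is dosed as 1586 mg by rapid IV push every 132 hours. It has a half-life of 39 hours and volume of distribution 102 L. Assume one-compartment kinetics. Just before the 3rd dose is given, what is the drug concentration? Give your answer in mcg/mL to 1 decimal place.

1.6 mcg/mL

f = (1/2)^(τ/t½) = (1/2)^(132/39) ≈ 0.0957.
C₀ = D/Vd = 1586/102 ≈ 15.549 mcg/mL.
Before the 3rd dose, 2 doses have been given. Superposition: Cmin = C₀·(f + f²).
≈ 15.549 × (0.0957 + 0.0092) ≈ 15.549 × 0.1049 ≈ 1.631 mcg/mL.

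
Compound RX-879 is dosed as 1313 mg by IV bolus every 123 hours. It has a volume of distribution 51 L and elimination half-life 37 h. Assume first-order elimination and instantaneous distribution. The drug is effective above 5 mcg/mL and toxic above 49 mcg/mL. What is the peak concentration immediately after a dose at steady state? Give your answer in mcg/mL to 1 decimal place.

Over one 123-h interval, 123/37 ≈ 3.3243 half-lives elapse, leaving f ≈ 0.0998 of each dose.
At steady state, accumulation factor R = 1/(1 − e^(−kτ)) ≈ 1.1109.
Each bolus raises the concentration by D/Vd = 1313/51 ≈ 25.745 mcg/mL.
Steady-state peak Cmax,ss = C₀·R ≈ 25.745 × 1.1109 ≈ 28.600 mcg/mL.
Peak 28.6 mcg/mL vs MTC 49 mcg/mL: below toxic threshold.

28.6 mcg/mL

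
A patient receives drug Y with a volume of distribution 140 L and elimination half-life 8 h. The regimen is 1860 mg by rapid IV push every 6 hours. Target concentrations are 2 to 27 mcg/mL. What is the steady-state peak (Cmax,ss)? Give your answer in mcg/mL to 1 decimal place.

τ/t½ = 6/8 ≈ 0.75, so fraction remaining f = (1/2)^(6/8) ≈ 0.5946.
At steady state, accumulation factor R = 1/(1 − e^(−kτ)) ≈ 2.4667.
Each bolus raises the concentration by D/Vd = 1860/140 ≈ 13.286 mcg/mL.
Steady-state peak Cmax,ss = C₀·R ≈ 13.286 × 2.4667 ≈ 32.773 mcg/mL.
Peak 32.8 mcg/mL vs MTC 27 mcg/mL: exceeds toxic threshold.

32.8 mcg/mL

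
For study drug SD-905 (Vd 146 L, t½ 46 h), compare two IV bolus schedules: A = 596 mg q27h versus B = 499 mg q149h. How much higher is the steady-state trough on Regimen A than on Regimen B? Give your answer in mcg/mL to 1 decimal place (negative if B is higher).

7.7 mcg/mL

Regimen A: f = (1/2)^(27/46) ≈ 0.6657; Cmin,ss = (596/146)·f/(1−f) ≈ 8.129 mcg/mL.
Regimen B: f = (1/2)^(149/46) ≈ 0.1059; Cmin,ss = (499/146)·f/(1−f) ≈ 0.405 mcg/mL.
Difference ≈ 8.129 − 0.405 ≈ 7.724 mcg/mL.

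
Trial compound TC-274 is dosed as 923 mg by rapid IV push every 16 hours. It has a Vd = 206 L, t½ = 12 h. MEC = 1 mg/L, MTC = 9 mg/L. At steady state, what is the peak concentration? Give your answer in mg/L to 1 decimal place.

Over one 16-h interval, 16/12 ≈ 1.3333 half-lives elapse, leaving f ≈ 0.3969 of each dose.
At steady state, accumulation factor R = 1/(1 − e^(−kτ)) ≈ 1.6581.
Single-dose peak C₀ = D/Vd = 923/206 ≈ 4.481 mg/L.
Steady-state peak Cmax,ss = C₀·R ≈ 4.481 × 1.6581 ≈ 7.430 mg/L.
Peak 7.4 mg/L vs MTC 9 mg/L: below toxic threshold.

7.4 mg/L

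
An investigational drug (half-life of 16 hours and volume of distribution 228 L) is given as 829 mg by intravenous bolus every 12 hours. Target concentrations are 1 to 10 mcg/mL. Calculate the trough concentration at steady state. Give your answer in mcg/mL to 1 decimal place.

k = ln2/t½ = ln2/16 ≈ 0.043322 h⁻¹; fraction remaining f = e^(−kτ) = e^(−0.043322×12) ≈ 0.5946.
Each bolus raises the concentration by D/Vd = 829/228 ≈ 3.636 mcg/mL.
Steady-state trough Cmin,ss = C₀·f/(1−f) ≈ 3.636 × 0.5946/0.4054 ≈ 5.333 mcg/mL.
Trough 5.3 mcg/mL vs MEC 1 mcg/mL: adequate.

5.3 mcg/mL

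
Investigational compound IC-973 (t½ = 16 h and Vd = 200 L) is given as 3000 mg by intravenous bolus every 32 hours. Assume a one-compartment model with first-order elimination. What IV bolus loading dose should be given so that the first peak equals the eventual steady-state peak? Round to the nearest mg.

f = (1/2)^(32/16) ≈ 0.250000; accumulation ratio R = 1/(1−f) ≈ 1.33333.
Loading dose to hit Cmax,ss on first dose: D_load = D_maint·R ≈ 3000 × 1.33333 ≈ 3999.99 mg.

4000 mg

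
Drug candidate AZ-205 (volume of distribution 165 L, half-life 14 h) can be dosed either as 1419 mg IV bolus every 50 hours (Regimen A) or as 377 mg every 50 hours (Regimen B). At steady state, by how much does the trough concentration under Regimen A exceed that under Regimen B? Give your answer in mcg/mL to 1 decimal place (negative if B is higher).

Regimen A: f = (1/2)^(50/14) ≈ 0.0841; Cmin,ss = (1419/165)·f/(1−f) ≈ 0.790 mcg/mL.
Regimen B: f = (1/2)^(50/14) ≈ 0.0841; Cmin,ss = (377/165)·f/(1−f) ≈ 0.210 mcg/mL.
Difference ≈ 0.790 − 0.210 ≈ 0.580 mcg/mL.

0.6 mcg/mL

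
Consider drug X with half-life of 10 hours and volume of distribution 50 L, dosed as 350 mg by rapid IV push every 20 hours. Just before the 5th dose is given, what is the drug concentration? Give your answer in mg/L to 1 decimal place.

2.3 mg/L

f = (1/2)^(τ/t½) = (1/2)^(20/10) ≈ 0.2500.
C₀ = D/Vd = 350/50 ≈ 7.000 mg/L.
Before the 5th dose, 4 doses have been given. Superposition: Cmin = C₀·(f + f² + … + f^4).
≈ 7.000 × (0.2500 + 0.0625 + 0.0156 + 0.0039) ≈ 7.000 × 0.3320 ≈ 2.324 mg/L.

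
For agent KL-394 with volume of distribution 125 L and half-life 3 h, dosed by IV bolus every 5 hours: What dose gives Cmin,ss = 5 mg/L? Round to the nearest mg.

1359 mg

τ/t½ = 5/3 ≈ 1.6667, so f = (1/2)^(5/3) ≈ 0.314980.
Cmin,ss = (D/Vd)·f/(1−f), so D = Cmin,ss·Vd·(1−f)/f.
D = 5 × 125 × (1−f)/f ≈ 5 × 125 × 2.17480 ≈ 1359.25 mg.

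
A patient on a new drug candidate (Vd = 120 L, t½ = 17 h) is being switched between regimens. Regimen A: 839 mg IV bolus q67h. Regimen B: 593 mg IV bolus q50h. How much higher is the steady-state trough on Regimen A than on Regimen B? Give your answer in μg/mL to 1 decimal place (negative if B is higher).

-0.3 μg/mL

Regimen A: f = (1/2)^(67/17) ≈ 0.0651; Cmin,ss = (839/120)·f/(1−f) ≈ 0.487 μg/mL.
Regimen B: f = (1/2)^(50/17) ≈ 0.1302; Cmin,ss = (593/120)·f/(1−f) ≈ 0.740 μg/mL.
Difference ≈ 0.487 − 0.740 ≈ -0.253 μg/mL.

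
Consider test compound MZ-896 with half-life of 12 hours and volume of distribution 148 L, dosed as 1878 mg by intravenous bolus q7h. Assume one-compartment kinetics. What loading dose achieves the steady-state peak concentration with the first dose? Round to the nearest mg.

f = (1/2)^(7/12) ≈ 0.667420; accumulation ratio R = 1/(1−f) ≈ 3.00680.
Loading dose to hit Cmax,ss on first dose: D_load = D_maint·R ≈ 1878 × 3.00680 ≈ 5646.77 mg.

5647 mg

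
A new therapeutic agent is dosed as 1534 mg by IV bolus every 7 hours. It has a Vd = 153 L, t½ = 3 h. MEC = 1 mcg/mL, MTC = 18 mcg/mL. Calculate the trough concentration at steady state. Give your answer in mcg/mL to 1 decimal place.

Over one 7-h interval, 7/3 ≈ 2.3333 half-lives elapse, leaving f ≈ 0.1984 of each dose.
At steady state, accumulation factor R = 1/(1 − e^(−kτ)) ≈ 1.2475.
Single-dose peak C₀ = D/Vd = 1534/153 ≈ 10.026 mcg/mL.
Cmax,ss = C₀/(1 − f) ≈ 10.026/0.8016 ≈ 12.507 mcg/mL.
Steady-state trough Cmin,ss = Cmax,ss·f ≈ 12.507 × 0.1984 ≈ 2.481 mcg/mL.
Trough 2.5 mcg/mL vs MEC 1 mcg/mL: adequate.

2.5 mcg/mL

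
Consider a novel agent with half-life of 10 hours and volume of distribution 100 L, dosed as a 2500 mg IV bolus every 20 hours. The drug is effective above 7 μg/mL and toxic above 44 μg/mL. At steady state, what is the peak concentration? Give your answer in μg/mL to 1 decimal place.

33.3 μg/mL

The dosing interval is 2 half-lives, so f = 2^(−2) = 0.25.
At steady state, R = 1/(1 − 0.25) = 4/3.
Single-dose peak C₀ = D/Vd = 2500/100 = 25 μg/mL.
Steady-state peak Cmax,ss = C₀·R = 25 × 4/3 ≈ 33.333 μg/mL.
Peak 33.3 μg/mL vs MTC 44 μg/mL: below toxic threshold.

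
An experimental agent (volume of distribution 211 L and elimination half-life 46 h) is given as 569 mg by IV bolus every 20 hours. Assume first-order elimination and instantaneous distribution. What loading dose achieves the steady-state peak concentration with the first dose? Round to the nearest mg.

f = (1/2)^(20/46) ≈ 0.739805; accumulation ratio R = 1/(1−f) ≈ 3.84327.
Loading dose to hit Cmax,ss on first dose: D_load = D_maint·R ≈ 569 × 3.84327 ≈ 2186.82 mg.

2187 mg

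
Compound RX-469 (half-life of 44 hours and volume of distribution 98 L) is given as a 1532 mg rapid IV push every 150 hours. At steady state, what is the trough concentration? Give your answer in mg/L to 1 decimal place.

Over one 150-h interval, 150/44 ≈ 3.4091 half-lives elapse, leaving f ≈ 0.0941 of each dose.
Each bolus raises the concentration by D/Vd = 1532/98 ≈ 15.633 mg/L.
Steady-state trough Cmin,ss = C₀·f/(1−f) ≈ 15.633 × 0.0941/0.9059 ≈ 1.624 mg/L.

1.6 mg/L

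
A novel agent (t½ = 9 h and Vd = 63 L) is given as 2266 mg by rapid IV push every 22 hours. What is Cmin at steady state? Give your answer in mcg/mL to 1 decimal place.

k = ln2/t½ = ln2/9 ≈ 0.077016 h⁻¹; fraction remaining f = e^(−kτ) = e^(−0.077016×22) ≈ 0.1837.
Accumulation ratio R = 1/(1 − f) ≈ 1/0.8163 ≈ 1.2250.
Single-dose peak C₀ = D/Vd = 2266/63 ≈ 35.968 mcg/mL.
Cmax,ss = C₀/(1 − f) ≈ 35.968/0.8163 ≈ 44.062 mcg/mL.
One interval later, Cmin,ss = Cmax,ss·e^(−kτ) ≈ 44.062 × 0.1837 ≈ 8.094 mcg/mL.

8.1 mcg/mL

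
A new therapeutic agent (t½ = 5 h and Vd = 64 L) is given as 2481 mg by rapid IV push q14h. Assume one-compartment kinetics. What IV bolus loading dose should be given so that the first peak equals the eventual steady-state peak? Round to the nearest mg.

f = (1/2)^(14/5) ≈ 0.143587; accumulation ratio R = 1/(1−f) ≈ 1.16766.
Loading dose to hit Cmax,ss on first dose: D_load = D_maint·R ≈ 2481 × 1.16766 ≈ 2896.96 mg.

2897 mg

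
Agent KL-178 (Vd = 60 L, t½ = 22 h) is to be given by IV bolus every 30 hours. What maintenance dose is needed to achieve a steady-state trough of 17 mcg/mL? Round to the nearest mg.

τ/t½ = 30/22 ≈ 1.3636, so f = (1/2)^(30/22) ≈ 0.388602.
Cmin,ss = (D/Vd)·f/(1−f), so D = Cmin,ss·Vd·(1−f)/f.
D = 17 × 60 × (1−f)/f ≈ 17 × 60 × 1.57333 ≈ 1604.80 mg.

1605 mg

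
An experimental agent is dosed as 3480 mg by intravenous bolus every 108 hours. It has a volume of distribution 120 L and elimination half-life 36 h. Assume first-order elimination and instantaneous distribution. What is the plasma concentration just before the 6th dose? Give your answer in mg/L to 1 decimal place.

4.1 mg/L

f = (1/2)^(τ/t½) = (1/2)^(108/36) ≈ 0.1250.
C₀ = D/Vd = 3480/120 ≈ 29.000 mg/L.
Before the 6th dose, 5 doses have been given. Superposition: Cmin = C₀·(f + f² + … + f^5).
≈ 29.000 × (0.1250 + 0.0156 + 0.0020 + 0.0002 + 0.0000) ≈ 29.000 × 0.1428 ≈ 4.141 mg/L.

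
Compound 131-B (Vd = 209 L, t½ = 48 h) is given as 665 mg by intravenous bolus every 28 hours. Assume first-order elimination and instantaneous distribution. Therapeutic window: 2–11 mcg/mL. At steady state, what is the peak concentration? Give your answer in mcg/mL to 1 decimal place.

9.6 mcg/mL

τ/t½ = 28/48 ≈ 0.58333, so fraction remaining f = (1/2)^(28/48) ≈ 0.6674.
At steady state, accumulation factor R = 1/(1 − e^(−kτ)) ≈ 3.0066.
Single-dose peak C₀ = D/Vd = 665/209 ≈ 3.182 mcg/mL.
Steady-state peak Cmax,ss = C₀·R ≈ 3.182 × 3.0066 ≈ 9.567 mcg/mL.
Peak 9.6 mcg/mL vs MTC 11 mcg/mL: below toxic threshold.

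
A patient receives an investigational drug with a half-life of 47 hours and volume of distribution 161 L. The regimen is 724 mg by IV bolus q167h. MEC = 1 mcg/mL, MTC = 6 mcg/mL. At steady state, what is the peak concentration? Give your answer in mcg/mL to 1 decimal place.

4.9 mcg/mL

Over one 167-h interval, 167/47 ≈ 3.5532 half-lives elapse, leaving f ≈ 0.0852 of each dose.
Accumulation ratio R = 1/(1 − f) ≈ 1/0.9148 ≈ 1.0931.
Each bolus raises the concentration by D/Vd = 724/161 ≈ 4.497 mcg/mL.
Steady-state peak Cmax,ss = C₀·R ≈ 4.497 × 1.0931 ≈ 4.916 mcg/mL.
Peak 4.9 mcg/mL vs MTC 6 mcg/mL: below toxic threshold.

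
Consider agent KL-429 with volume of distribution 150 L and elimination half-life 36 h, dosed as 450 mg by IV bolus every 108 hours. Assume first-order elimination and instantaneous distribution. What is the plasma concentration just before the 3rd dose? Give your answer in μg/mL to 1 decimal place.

0.4 μg/mL

f = (1/2)^(τ/t½) = (1/2)^(108/36) ≈ 0.1250.
C₀ = D/Vd = 450/150 ≈ 3.000 μg/mL.
Before the 3rd dose, 2 doses have been given. Superposition: Cmin = C₀·(f + f²).
≈ 3.000 × (0.1250 + 0.0156) ≈ 3.000 × 0.1406 ≈ 0.422 μg/mL.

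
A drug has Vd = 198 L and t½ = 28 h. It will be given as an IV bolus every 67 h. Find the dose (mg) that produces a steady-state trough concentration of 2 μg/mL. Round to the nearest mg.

τ/t½ = 67/28 ≈ 2.3929, so f = (1/2)^(67/28) ≈ 0.190405.
Cmin,ss = (D/Vd)·f/(1−f), so D = Cmin,ss·Vd·(1−f)/f.
D = 2 × 198 × (1−f)/f ≈ 2 × 198 × 4.25196 ≈ 1683.78 mg.

1684 mg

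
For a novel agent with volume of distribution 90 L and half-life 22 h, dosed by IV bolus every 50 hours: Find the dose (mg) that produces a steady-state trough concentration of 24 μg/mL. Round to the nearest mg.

8278 mg

τ/t½ = 50/22 ≈ 2.2727, so f = (1/2)^(50/22) ≈ 0.206938.
Cmin,ss = (D/Vd)·f/(1−f), so D = Cmin,ss·Vd·(1−f)/f.
D = 24 × 90 × (1−f)/f ≈ 24 × 90 × 3.83237 ≈ 8277.92 mg.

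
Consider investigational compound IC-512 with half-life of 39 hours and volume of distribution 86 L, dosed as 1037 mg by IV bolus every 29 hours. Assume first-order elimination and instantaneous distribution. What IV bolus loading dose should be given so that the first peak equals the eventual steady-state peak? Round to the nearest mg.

2575 mg

f = (1/2)^(29/39) ≈ 0.597251; accumulation ratio R = 1/(1−f) ≈ 2.48294.
Loading dose to hit Cmax,ss on first dose: D_load = D_maint·R ≈ 1037 × 2.48294 ≈ 2574.81 mg.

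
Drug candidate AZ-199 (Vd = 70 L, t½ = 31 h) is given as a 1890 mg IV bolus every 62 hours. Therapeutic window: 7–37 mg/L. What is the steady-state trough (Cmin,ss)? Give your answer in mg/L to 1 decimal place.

9.0 mg/L

τ = 62 h = 2 half-lives, so f = (1/2)^2 = 0.25.
At steady state, R = 1/(1 − 0.25) = 4/3.
Single-dose peak C₀ = D/Vd = 1890/70 = 27 mg/L.
Steady-state peak Cmax,ss = C₀·R = 27 × 4/3 ≈ 36.000 mg/L.
Steady-state trough Cmin,ss = Cmax,ss·f ≈ 36.000 × 0.25 ≈ 9.000 mg/L.
Trough 9.0 mg/L vs MEC 7 mg/L: adequate.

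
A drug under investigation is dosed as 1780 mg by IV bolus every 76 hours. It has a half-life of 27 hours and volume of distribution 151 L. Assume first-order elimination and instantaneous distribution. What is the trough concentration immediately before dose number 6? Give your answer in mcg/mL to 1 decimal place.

f = (1/2)^(τ/t½) = (1/2)^(76/27) ≈ 0.1421.
C₀ = D/Vd = 1780/151 ≈ 11.788 mcg/mL.
Before the 6th dose, 5 doses have been given. Superposition: Cmin = C₀·(f + f² + … + f^5).
≈ 11.788 × (0.1421 + 0.0202 + 0.0029 + 0.0004 + 0.0001) ≈ 11.788 × 0.1657 ≈ 1.953 mcg/mL.

2.0 mcg/mL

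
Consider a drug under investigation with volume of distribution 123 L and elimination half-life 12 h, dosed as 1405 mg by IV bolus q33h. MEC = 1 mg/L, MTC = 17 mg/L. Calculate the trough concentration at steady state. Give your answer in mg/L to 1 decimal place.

2.0 mg/L

Over one 33-h interval, 33/12 ≈ 2.75 half-lives elapse, leaving f ≈ 0.1487 of each dose.
At steady state, accumulation factor R = 1/(1 − e^(−kτ)) ≈ 1.1747.
Single-dose peak C₀ = D/Vd = 1405/123 ≈ 11.423 mg/L.
Steady-state peak Cmax,ss = C₀·R ≈ 11.423 × 1.1747 ≈ 13.419 mg/L.
One interval later, Cmin,ss = Cmax,ss·e^(−kτ) ≈ 13.419 × 0.1487 ≈ 1.995 mg/L.
Trough 2.0 mg/L vs MEC 1 mg/L: adequate.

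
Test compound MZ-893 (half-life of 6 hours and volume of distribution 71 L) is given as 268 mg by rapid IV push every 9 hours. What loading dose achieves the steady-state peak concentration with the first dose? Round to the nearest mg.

f = (1/2)^(9/6) ≈ 0.353553; accumulation ratio R = 1/(1−f) ≈ 1.54692.
Loading dose to hit Cmax,ss on first dose: D_load = D_maint·R ≈ 268 × 1.54692 ≈ 414.57 mg.

415 mg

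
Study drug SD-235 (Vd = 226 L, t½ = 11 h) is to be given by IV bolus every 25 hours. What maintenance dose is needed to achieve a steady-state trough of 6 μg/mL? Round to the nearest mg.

τ/t½ = 25/11 ≈ 2.2727, so f = (1/2)^(25/11) ≈ 0.206938.
Cmin,ss = (D/Vd)·f/(1−f), so D = Cmin,ss·Vd·(1−f)/f.
D = 6 × 226 × (1−f)/f ≈ 6 × 226 × 3.83237 ≈ 5196.69 mg.

5197 mg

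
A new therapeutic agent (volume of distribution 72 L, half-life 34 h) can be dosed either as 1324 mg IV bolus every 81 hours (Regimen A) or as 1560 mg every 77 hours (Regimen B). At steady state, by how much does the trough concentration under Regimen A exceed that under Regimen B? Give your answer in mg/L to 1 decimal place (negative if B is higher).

Regimen A: f = (1/2)^(81/34) ≈ 0.1918; Cmin,ss = (1324/72)·f/(1−f) ≈ 4.364 mg/L.
Regimen B: f = (1/2)^(77/34) ≈ 0.2081; Cmin,ss = (1560/72)·f/(1−f) ≈ 5.694 mg/L.
Difference ≈ 4.364 − 5.694 ≈ -1.330 mg/L.

-1.3 mg/L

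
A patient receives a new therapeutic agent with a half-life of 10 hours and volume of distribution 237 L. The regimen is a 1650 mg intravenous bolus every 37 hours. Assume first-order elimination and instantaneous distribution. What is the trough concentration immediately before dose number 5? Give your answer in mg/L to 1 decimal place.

f = (1/2)^(τ/t½) = (1/2)^(37/10) ≈ 0.0769.
C₀ = D/Vd = 1650/237 ≈ 6.962 mg/L.
Before the 5th dose, 4 doses have been given. Superposition: Cmin = C₀·(f + f² + … + f^4).
≈ 6.962 × (0.0769 + 0.0059 + 0.0005 + 0.0000) ≈ 6.962 × 0.0833 ≈ 0.580 mg/L.

0.6 mg/L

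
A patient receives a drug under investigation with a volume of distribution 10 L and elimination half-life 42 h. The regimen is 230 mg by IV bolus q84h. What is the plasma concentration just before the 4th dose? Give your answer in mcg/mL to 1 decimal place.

7.5 mcg/mL

f = (1/2)^(τ/t½) = (1/2)^(84/42) ≈ 0.2500.
C₀ = D/Vd = 230/10 ≈ 23.000 mcg/mL.
Before the 4th dose, 3 doses have been given. Superposition: Cmin = C₀·(f + f² + … + f^3).
≈ 23.000 × (0.2500 + 0.0625 + 0.0156) ≈ 23.000 × 0.3281 ≈ 7.546 mcg/mL.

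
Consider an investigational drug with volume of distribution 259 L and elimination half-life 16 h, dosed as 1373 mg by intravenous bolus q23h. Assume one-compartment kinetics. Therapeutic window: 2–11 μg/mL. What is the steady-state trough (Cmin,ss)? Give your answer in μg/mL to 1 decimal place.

k = ln2/t½ = ln2/16 ≈ 0.043322 h⁻¹; fraction remaining f = e^(−kτ) = e^(−0.043322×23) ≈ 0.3692.
At steady state, accumulation factor R = 1/(1 − e^(−kτ)) ≈ 1.5853.
Each bolus raises the concentration by D/Vd = 1373/259 ≈ 5.301 μg/mL.
Cmax,ss = C₀/(1 − f) ≈ 5.301/0.6308 ≈ 8.404 μg/mL.
Steady-state trough Cmin,ss = Cmax,ss·f ≈ 8.404 × 0.3692 ≈ 3.103 μg/mL.
Trough 3.1 μg/mL vs MEC 2 μg/mL: adequate.

3.1 μg/mL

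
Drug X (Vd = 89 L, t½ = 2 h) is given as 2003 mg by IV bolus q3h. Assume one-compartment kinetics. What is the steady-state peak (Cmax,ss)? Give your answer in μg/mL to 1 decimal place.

34.8 μg/mL

τ/t½ = 3/2 ≈ 1.5, so fraction remaining f = (1/2)^(3/2) ≈ 0.3536.
At steady state, accumulation factor R = 1/(1 − e^(−kτ)) ≈ 1.5470.
Each bolus raises the concentration by D/Vd = 2003/89 ≈ 22.506 μg/mL.
Cmax,ss = C₀/(1 − f) ≈ 22.506/0.6464 ≈ 34.817 μg/mL.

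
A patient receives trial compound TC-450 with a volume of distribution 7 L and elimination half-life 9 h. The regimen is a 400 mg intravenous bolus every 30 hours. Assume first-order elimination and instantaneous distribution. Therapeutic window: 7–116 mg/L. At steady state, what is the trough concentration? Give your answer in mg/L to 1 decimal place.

k = ln2/t½ = ln2/9 ≈ 0.077016 h⁻¹; fraction remaining f = e^(−kτ) = e^(−0.077016×30) ≈ 0.0992.
At steady state, accumulation factor R = 1/(1 − e^(−kτ)) ≈ 1.1101.
Each bolus raises the concentration by D/Vd = 400/7 ≈ 57.143 mg/L.
Steady-state peak Cmax,ss = C₀·R ≈ 57.143 × 1.1101 ≈ 63.434 mg/L.
One interval later, Cmin,ss = Cmax,ss·e^(−kτ) ≈ 63.434 × 0.0992 ≈ 6.293 mg/L.
Trough 6.3 mg/L vs MEC 7 mg/L: subtherapeutic.

6.3 mg/L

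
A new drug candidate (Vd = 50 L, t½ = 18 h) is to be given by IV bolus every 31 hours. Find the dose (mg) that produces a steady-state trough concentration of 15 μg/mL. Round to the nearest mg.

1725 mg

τ/t½ = 31/18 ≈ 1.7222, so f = (1/2)^(31/18) ≈ 0.303082.
Cmin,ss = (D/Vd)·f/(1−f), so D = Cmin,ss·Vd·(1−f)/f.
D = 15 × 50 × (1−f)/f ≈ 15 × 50 × 2.29944 ≈ 1724.58 mg.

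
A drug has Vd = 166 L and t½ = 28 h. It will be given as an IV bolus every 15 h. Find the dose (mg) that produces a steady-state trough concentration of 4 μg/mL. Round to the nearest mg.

299 mg

τ/t½ = 15/28 ≈ 0.53571, so f = (1/2)^(15/28) ≈ 0.689817.
Cmin,ss = (D/Vd)·f/(1−f), so D = Cmin,ss·Vd·(1−f)/f.
D = 4 × 166 × (1−f)/f ≈ 4 × 166 × 0.44966 ≈ 298.57 mg.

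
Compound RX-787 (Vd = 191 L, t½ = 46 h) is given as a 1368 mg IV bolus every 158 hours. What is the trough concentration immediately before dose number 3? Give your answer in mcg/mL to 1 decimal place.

0.7 mcg/mL

f = (1/2)^(τ/t½) = (1/2)^(158/46) ≈ 0.0925.
C₀ = D/Vd = 1368/191 ≈ 7.162 mcg/mL.
Before the 3rd dose, 2 doses have been given. Superposition: Cmin = C₀·(f + f²).
≈ 7.162 × (0.0925 + 0.0086) ≈ 7.162 × 0.1011 ≈ 0.724 mcg/mL.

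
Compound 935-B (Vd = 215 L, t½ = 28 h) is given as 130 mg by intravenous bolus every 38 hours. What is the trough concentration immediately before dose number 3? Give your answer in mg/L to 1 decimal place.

f = (1/2)^(τ/t½) = (1/2)^(38/28) ≈ 0.3904.
C₀ = D/Vd = 130/215 ≈ 0.605 mg/L.
Before the 3rd dose, 2 doses have been given. Superposition: Cmin = C₀·(f + f²).
≈ 0.605 × (0.3904 + 0.1524) ≈ 0.605 × 0.5428 ≈ 0.328 mg/L.

0.3 mg/L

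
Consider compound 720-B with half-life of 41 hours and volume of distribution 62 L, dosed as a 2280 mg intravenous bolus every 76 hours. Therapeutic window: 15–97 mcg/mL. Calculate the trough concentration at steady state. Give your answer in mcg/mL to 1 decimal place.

τ/t½ = 76/41 ≈ 1.8537, so fraction remaining f = (1/2)^(76/41) ≈ 0.2767.
At steady state, accumulation factor R = 1/(1 − e^(−kτ)) ≈ 1.3826.
Single-dose peak C₀ = D/Vd = 2280/62 ≈ 36.774 mcg/mL.
Steady-state peak Cmax,ss = C₀·R ≈ 36.774 × 1.3826 ≈ 50.844 mcg/mL.
One interval later, Cmin,ss = Cmax,ss·e^(−kτ) ≈ 50.844 × 0.2767 ≈ 14.069 mcg/mL.
Trough 14.1 mcg/mL vs MEC 15 mcg/mL: subtherapeutic.

14.1 mcg/mL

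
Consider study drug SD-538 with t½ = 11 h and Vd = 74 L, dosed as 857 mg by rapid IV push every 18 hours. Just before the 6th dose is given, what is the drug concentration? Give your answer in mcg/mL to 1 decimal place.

5.5 mcg/mL

f = (1/2)^(τ/t½) = (1/2)^(18/11) ≈ 0.3217.
C₀ = D/Vd = 857/74 ≈ 11.581 mcg/mL.
Before the 6th dose, 5 doses have been given. Superposition: Cmin = C₀·(f + f² + … + f^5).
≈ 11.581 × (0.3217 + 0.1035 + 0.0333 + 0.0107 + 0.0034) ≈ 11.581 × 0.4726 ≈ 5.473 mcg/mL.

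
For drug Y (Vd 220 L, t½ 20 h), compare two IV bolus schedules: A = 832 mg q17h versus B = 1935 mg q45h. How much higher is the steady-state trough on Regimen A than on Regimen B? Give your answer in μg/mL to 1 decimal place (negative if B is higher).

Regimen A: f = (1/2)^(17/20) ≈ 0.5548; Cmin,ss = (832/220)·f/(1−f) ≈ 4.713 μg/mL.
Regimen B: f = (1/2)^(45/20) ≈ 0.2102; Cmin,ss = (1935/220)·f/(1−f) ≈ 2.341 μg/mL.
Difference ≈ 4.713 − 2.341 ≈ 2.372 μg/mL.

2.4 μg/mL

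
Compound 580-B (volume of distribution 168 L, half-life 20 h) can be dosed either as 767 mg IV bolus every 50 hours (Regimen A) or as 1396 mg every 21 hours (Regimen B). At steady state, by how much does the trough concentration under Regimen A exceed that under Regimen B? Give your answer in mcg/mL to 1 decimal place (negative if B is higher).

-6.8 mcg/mL

Regimen A: f = (1/2)^(50/20) ≈ 0.1768; Cmin,ss = (767/168)·f/(1−f) ≈ 0.981 mcg/mL.
Regimen B: f = (1/2)^(21/20) ≈ 0.4830; Cmin,ss = (1396/168)·f/(1−f) ≈ 7.763 mcg/mL.
Difference ≈ 0.981 − 7.763 ≈ -6.782 mcg/mL.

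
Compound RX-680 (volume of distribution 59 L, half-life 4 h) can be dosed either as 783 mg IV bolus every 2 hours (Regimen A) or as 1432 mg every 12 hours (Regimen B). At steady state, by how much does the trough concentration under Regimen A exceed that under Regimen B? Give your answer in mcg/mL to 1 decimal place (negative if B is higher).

Regimen A: f = (1/2)^(2/4) ≈ 0.7071; Cmin,ss = (783/59)·f/(1−f) ≈ 32.038 mcg/mL.
Regimen B: f = (1/2)^(12/4) ≈ 0.1250; Cmin,ss = (1432/59)·f/(1−f) ≈ 3.467 mcg/mL.
Difference ≈ 32.038 − 3.467 ≈ 28.571 mcg/mL.

28.6 mcg/mL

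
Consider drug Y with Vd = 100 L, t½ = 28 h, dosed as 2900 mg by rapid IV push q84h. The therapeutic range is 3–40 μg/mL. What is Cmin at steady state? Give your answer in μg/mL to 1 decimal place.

The dosing interval is 3 half-lives, so f = 2^(−3) = 0.125.
At steady state, R = 1/(1 − 0.125) = 8/7.
Single-dose peak C₀ = D/Vd = 2900/100 = 29 μg/mL.
Steady-state peak Cmax,ss = C₀·R = 29 × 8/7 ≈ 33.143 μg/mL.
Steady-state trough Cmin,ss = Cmax,ss·f ≈ 33.143 × 0.125 ≈ 4.143 μg/mL.
Trough 4.1 μg/mL vs MEC 3 μg/mL: adequate.

4.1 μg/mL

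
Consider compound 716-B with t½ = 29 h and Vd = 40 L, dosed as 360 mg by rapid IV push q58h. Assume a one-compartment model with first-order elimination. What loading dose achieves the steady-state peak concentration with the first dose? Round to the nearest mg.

f = (1/2)^(58/29) ≈ 0.250000; accumulation ratio R = 1/(1−f) ≈ 1.33333.
Loading dose to hit Cmax,ss on first dose: D_load = D_maint·R ≈ 360 × 1.33333 ≈ 480.00 mg.

480 mg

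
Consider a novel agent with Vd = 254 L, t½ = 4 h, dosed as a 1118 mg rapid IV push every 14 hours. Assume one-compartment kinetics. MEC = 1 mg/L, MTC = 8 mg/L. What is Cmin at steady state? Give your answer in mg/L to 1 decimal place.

0.4 mg/L

k = ln2/t½ = ln2/4 ≈ 0.173287 h⁻¹; fraction remaining f = e^(−kτ) = e^(−0.173287×14) ≈ 0.0884.
Single-dose peak C₀ = D/Vd = 1118/254 ≈ 4.402 mg/L.
Steady-state trough Cmin,ss = C₀·f/(1−f) ≈ 4.402 × 0.0884/0.9116 ≈ 0.427 mg/L.
Trough 0.4 mg/L vs MEC 1 mg/L: subtherapeutic.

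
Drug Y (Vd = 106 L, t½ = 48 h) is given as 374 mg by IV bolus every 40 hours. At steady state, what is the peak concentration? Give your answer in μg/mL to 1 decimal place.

8.0 μg/mL

τ/t½ = 40/48 ≈ 0.83333, so fraction remaining f = (1/2)^(40/48) ≈ 0.5612.
Accumulation ratio R = 1/(1 − f) ≈ 1/0.4388 ≈ 2.2789.
Each bolus raises the concentration by D/Vd = 374/106 ≈ 3.528 μg/mL.
Cmax,ss = C₀/(1 − f) ≈ 3.528/0.4388 ≈ 8.040 μg/mL.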